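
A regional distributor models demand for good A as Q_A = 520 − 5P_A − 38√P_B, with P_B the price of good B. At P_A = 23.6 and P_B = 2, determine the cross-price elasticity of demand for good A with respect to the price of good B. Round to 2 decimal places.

At P_A = 23.6 and P_B = 2: Q_A = 348.260.
∂Q_A/∂P_B = -38/(2√P_B) = -38/(2√2) = -13.4350.
ε = (∂Q_A/∂P_B)(P_B/Q_A) = -13.4350 × (2/348.260) ≈ -0.08.

-0.08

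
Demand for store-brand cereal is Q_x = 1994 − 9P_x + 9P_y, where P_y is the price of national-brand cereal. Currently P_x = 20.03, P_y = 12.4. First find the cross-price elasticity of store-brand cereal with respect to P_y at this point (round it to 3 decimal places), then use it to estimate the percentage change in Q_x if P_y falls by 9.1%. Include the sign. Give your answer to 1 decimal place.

-0.5%

At P_x = 20.03, P_y = 12.4: Q_x = 1925.33.
∂Q_x/∂P_y = 9.
ε = (∂Q_x/∂P_y)(P_y/Q_x) = 9.0000 × 12.4/1925.33 ≈ 0.058.
%ΔQ_x ≈ ε × %ΔP_y = 0.058 × (-9.1%) = -0.5%.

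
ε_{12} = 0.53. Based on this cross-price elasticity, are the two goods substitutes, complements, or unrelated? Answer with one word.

substitutes

ε = 0.53 > 0, so a higher price of good 2 raises demand for good 1: substitutes.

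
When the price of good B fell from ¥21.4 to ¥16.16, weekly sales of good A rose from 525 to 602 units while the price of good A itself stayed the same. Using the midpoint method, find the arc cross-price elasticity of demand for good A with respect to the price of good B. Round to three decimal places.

ΔQ_A = 602 − 525 = 77; ΔP_B = 16.16 − 21.4 = -5.24.
Midpoints: Q̄_A = 563.5, P̄_B = 18.78.
ε = (ΔQ_A/Q̄_A)/(ΔP_B/P̄_B) = (77/563.5)/(-5.24/18.78) ≈ -0.490.

-0.490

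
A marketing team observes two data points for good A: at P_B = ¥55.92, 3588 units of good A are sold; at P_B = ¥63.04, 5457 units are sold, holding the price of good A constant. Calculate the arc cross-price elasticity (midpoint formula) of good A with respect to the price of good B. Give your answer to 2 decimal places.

3.45

ΔQ_A = 5457 − 3588 = 1869; ΔP_B = 63.04 − 55.92 = 7.12.
Midpoints: Q̄_A = 4522.5, P̄_B = 59.48.
ε = (ΔQ_A/Q̄_A)/(ΔP_B/P̄_B) = (1869/4522.5)/(7.12/59.48) ≈ 3.45.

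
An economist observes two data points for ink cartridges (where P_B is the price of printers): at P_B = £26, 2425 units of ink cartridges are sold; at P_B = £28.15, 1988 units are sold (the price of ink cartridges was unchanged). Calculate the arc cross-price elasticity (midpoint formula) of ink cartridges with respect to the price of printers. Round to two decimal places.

-2.49

ΔQ_A = 1988 − 2425 = -437; ΔP_B = 28.15 − 26 = 2.15.
Midpoints: Q̄_A = 2206.5, P̄_B = 27.07.
ε = (ΔQ_A/Q̄_A)/(ΔP_B/P̄_B) = (-437/2206.5)/(2.15/27.07) ≈ -2.49.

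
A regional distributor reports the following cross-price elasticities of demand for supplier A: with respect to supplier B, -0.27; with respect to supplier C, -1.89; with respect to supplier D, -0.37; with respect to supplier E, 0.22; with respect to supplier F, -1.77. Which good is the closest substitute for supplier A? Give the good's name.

Substitutes have ε > 0. Among the positive values, 0.22 (supplier E) is largest.

supplier E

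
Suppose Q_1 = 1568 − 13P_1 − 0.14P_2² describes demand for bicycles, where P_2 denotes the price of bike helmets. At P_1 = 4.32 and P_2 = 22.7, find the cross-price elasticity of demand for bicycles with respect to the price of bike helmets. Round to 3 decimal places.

At P_1 = 4.32 and P_2 = 22.7: Q_1 = 1439.699.
∂Q_1/∂P_2 = -0.28P_2 = -0.28(22.7) = -6.3560.
ε = (∂Q_1/∂P_2)(P_2/Q_1) = -6.3560 × (22.7/1439.699) ≈ -0.100.

-0.100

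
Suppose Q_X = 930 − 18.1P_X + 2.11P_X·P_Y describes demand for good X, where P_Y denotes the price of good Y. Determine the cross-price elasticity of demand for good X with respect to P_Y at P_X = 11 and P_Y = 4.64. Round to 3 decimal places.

At P_X = 11 and P_Y = 4.64: Q_X = 838.594.
∂Q_X/∂P_Y = 2.11P_X = 2.11(11) = 23.2100.
ε = (∂Q_X/∂P_Y)(P_Y/Q_X) = 23.2100 × (4.64/838.594) ≈ 0.128.

0.128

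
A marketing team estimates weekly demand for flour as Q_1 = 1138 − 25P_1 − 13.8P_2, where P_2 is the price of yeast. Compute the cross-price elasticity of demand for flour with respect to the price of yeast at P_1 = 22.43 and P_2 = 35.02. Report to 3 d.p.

At P_1 = 22.43 and P_2 = 35.02: Q_1 = 93.974.
∂Q_1/∂P_2 = -13.8.
ε = (∂Q_1/∂P_2)(P_2/Q_1) = -13.8 × (35.02/93.974) ≈ -5.143.

-5.143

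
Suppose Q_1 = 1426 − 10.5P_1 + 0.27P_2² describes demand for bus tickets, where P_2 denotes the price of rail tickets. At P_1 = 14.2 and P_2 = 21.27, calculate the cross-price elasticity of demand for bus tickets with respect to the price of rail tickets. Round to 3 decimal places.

At P_1 = 14.2 and P_2 = 21.27: Q_1 = 1399.051.
∂Q_1/∂P_2 = 0.54P_2 = 0.54(21.27) = 11.4858.
ε = (∂Q_1/∂P_2)(P_2/Q_1) = 11.4858 × (21.27/1399.051) ≈ 0.175.
ε > 0: substitutes.

0.175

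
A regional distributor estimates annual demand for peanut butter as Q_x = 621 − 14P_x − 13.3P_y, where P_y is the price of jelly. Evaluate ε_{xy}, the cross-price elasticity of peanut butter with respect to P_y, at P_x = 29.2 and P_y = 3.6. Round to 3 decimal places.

-0.291

At P_x = 29.2 and P_y = 3.6: Q_x = 164.32.
∂Q_x/∂P_y = -13.3.
ε = (∂Q_x/∂P_y)(P_y/Q_x) = -13.3 × (3.6/164.32) ≈ -0.291.
Since ε < 0, peanut butter and jelly are complements.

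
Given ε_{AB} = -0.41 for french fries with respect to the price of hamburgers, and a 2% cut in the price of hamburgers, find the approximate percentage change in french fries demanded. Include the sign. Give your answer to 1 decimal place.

%ΔQ ≈ ε × %ΔP of hamburgers = -0.41 × (-2%) = 0.8%.
Demand for french fries rises by about 0.8%.

0.8%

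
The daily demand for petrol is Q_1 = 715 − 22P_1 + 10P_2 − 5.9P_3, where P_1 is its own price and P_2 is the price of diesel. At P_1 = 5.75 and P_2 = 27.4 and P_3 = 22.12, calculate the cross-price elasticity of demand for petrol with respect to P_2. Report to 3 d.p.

At P_1 = 5.75 and P_2 = 27.4 and P_3 = 22.12: Q_1 = 731.992.
∂Q_1/∂P_2 = 10.
ε = (∂Q_1/∂P_2)(P_2/Q_1) = 10 × (27.4/731.992) ≈ 0.374.

0.374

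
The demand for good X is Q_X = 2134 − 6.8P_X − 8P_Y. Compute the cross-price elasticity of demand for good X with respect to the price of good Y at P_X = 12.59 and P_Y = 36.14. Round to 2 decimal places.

-0.16

At P_X = 12.59 and P_Y = 36.14: Q_X = 1759.268.
∂Q_X/∂P_Y = -8.
ε = (∂Q_X/∂P_Y)(P_Y/Q_X) = -8 × (36.14/1759.268) ≈ -0.16.
Since ε < 0, good X and good Y are complements.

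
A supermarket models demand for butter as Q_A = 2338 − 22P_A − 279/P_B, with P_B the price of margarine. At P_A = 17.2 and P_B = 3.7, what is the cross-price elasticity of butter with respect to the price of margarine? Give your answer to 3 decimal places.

0.040

At P_A = 17.2 and P_B = 3.7: Q_A = 1884.195.
∂Q_A/∂P_B = 279/P_B² = 20.3798.
ε = (∂Q_A/∂P_B)(P_B/Q_A) = 20.3798 × (3.7/1884.195) ≈ 0.040.
ε > 0: substitutes.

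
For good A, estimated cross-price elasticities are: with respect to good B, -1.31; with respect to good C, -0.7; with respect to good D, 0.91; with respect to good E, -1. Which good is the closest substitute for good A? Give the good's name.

Substitutes have ε > 0. Among the positive values, 0.91 (good D) is largest.

good D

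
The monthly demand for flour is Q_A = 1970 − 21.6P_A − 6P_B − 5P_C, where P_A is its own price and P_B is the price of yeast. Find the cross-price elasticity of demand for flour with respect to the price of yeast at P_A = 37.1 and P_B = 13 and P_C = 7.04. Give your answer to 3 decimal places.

At P_A = 37.1 and P_B = 13 and P_C = 7.04: Q_A = 1055.44.
∂Q_A/∂P_B = -6.
ε = (∂Q_A/∂P_B)(P_B/Q_A) = -6 × (13/1055.44) ≈ -0.074.
Since ε < 0, flour and yeast are complements.

-0.074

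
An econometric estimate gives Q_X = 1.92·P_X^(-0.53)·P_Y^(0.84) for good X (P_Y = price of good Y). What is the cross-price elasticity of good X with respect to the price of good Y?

In a log-linear (constant-elasticity) demand function, the coefficient on the exponent of P_Y is the cross-price elasticity.
ε = 0.84. Positive, so good X and good Y are substitutes.

0.84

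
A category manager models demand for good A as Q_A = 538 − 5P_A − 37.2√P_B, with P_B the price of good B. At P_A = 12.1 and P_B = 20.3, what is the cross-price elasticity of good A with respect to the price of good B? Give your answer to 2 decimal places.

At P_A = 12.1 and P_B = 20.3: Q_A = 309.893.
∂Q_A/∂P_B = -37.2/(2√P_B) = -37.2/(2√20.3) = -4.1282.
ε = (∂Q_A/∂P_B)(P_B/Q_A) = -4.1282 × (20.3/309.893) ≈ -0.27.
ε < 0: complements.

-0.27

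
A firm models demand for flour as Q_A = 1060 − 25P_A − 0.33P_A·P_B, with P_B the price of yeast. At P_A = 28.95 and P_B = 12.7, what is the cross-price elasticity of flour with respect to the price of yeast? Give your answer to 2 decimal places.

-0.56

At P_A = 28.95 and P_B = 12.7: Q_A = 214.921.
∂Q_A/∂P_B = -0.33P_A = -0.33(28.95) = -9.5535.
ε = (∂Q_A/∂P_B)(P_B/Q_A) = -9.5535 × (12.7/214.921) ≈ -0.56.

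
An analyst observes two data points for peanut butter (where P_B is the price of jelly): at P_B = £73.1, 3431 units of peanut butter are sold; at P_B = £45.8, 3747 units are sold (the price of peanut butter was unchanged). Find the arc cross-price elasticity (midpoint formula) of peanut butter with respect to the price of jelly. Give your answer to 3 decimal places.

-0.192

ΔQ_A = 3747 − 3431 = 316; ΔP_B = 45.8 − 73.1 = -27.3.
Midpoints: Q̄_A = 3589.0, P̄_B = 59.45.
ε = (ΔQ_A/Q̄_A)/(ΔP_B/P̄_B) = (316/3589.0)/(-27.3/59.45) ≈ -0.192.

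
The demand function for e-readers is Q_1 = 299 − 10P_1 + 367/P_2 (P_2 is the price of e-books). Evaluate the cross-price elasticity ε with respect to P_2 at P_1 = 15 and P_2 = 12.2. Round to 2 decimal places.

At P_1 = 15 and P_2 = 12.2: Q_1 = 179.082.
∂Q_1/∂P_2 = −367/P_2² = -2.4657.
ε = (∂Q_1/∂P_2)(P_2/Q_1) = -2.4657 × (12.2/179.082) ≈ -0.17.

-0.17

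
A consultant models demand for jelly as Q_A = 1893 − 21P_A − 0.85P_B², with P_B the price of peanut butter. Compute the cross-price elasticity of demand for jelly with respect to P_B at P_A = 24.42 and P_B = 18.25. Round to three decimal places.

At P_A = 24.42 and P_B = 18.25: Q_A = 1097.077.
∂Q_A/∂P_B = -1.7P_B = -1.7(18.25) = -31.0250.
ε = (∂Q_A/∂P_B)(P_B/Q_A) = -31.0250 × (18.25/1097.077) ≈ -0.516.

-0.516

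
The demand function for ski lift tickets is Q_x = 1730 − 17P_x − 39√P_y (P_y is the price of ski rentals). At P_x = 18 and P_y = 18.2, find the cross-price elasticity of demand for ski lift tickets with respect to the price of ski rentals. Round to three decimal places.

At P_x = 18 and P_y = 18.2: Q_x = 1257.620.
∂Q_x/∂P_y = -39/(2√P_y) = -39/(2√18.2) = -4.5709.
ε = (∂Q_x/∂P_y)(P_y/Q_x) = -4.5709 × (18.2/1257.620) ≈ -0.066.

-0.066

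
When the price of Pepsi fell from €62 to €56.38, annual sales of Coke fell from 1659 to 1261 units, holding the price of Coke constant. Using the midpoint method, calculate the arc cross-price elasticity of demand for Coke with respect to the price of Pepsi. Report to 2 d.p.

2.87

ΔQ_A = 1261 − 1659 = -398; ΔP_B = 56.38 − 62 = -5.62.
Midpoints: Q̄_A = 1460.0, P̄_B = 59.19.
ε = (ΔQ_A/Q̄_A)/(ΔP_B/P̄_B) = (-398/1460.0)/(-5.62/59.19) ≈ 2.87.
ε > 0: Coke and Pepsi are substitutes.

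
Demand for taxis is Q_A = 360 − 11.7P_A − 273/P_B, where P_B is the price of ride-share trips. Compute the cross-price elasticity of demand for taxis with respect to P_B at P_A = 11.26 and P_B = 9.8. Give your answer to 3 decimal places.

At P_A = 11.26 and P_B = 9.8: Q_A = 200.401.
∂Q_A/∂P_B = 273/P_B² = 2.8426.
ε = (∂Q_A/∂P_B)(P_B/Q_A) = 2.8426 × (9.8/200.401) ≈ 0.139.

0.139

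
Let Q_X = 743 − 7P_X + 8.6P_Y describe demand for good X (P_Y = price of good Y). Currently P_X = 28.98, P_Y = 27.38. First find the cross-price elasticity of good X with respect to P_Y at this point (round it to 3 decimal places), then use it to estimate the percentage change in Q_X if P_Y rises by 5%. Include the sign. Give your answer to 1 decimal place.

1.5%

At P_X = 28.98, P_Y = 27.38: Q_X = 775.608.
∂Q_X/∂P_Y = 8.6.
ε = (∂Q_X/∂P_Y)(P_Y/Q_X) = 8.6000 × 27.38/775.608 ≈ 0.304.
%ΔQ_X ≈ ε × %ΔP_Y = 0.304 × (5%) = 1.5%.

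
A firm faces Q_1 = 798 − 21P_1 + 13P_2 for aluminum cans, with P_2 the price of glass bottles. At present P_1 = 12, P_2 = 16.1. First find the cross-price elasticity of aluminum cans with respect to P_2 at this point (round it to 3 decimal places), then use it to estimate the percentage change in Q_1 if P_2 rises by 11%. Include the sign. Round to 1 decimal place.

At P_1 = 12, P_2 = 16.1: Q_1 = 755.3.
∂Q_1/∂P_2 = 13.
ε = (∂Q_1/∂P_2)(P_2/Q_1) = 13.0000 × 16.1/755.3 ≈ 0.277.
%ΔQ_1 ≈ ε × %ΔP_2 = 0.277 × (11%) = 3.0%.

3.0%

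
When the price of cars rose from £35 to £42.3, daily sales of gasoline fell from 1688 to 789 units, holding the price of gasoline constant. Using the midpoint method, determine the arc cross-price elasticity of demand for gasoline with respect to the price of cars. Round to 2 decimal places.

-3.84

ΔQ_A = 789 − 1688 = -899; ΔP_B = 42.3 − 35 = 7.3.
Midpoints: Q̄_A = 1238.5, P̄_B = 38.65.
ε = (ΔQ_A/Q̄_A)/(ΔP_B/P̄_B) = (-899/1238.5)/(7.3/38.65) ≈ -3.84.
ε < 0: gasoline and cars are complements.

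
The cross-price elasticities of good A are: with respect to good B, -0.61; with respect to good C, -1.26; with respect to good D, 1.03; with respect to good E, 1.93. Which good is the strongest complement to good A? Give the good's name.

Complements have ε < 0. The most negative value is -1.26 (good C).

good C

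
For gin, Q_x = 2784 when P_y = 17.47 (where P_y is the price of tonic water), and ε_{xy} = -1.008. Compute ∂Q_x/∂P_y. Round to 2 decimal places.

ε = (∂Q_x/∂P_y)·(P_y/Q_x) ⇒ ∂Q_x/∂P_y = ε·Q_x/P_y = -1.008 × 2784/17.47 ≈ -160.63.

-160.63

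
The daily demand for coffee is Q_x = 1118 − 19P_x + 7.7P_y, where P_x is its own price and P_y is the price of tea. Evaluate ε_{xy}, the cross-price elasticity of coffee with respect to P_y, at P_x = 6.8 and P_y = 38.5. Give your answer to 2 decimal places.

At P_x = 6.8 and P_y = 38.5: Q_x = 1285.25.
∂Q_x/∂P_y = 7.7.
ε = (∂Q_x/∂P_y)(P_y/Q_x) = 7.7 × (38.5/1285.25) ≈ 0.23.
Since ε > 0, coffee and tea are substitutes.

0.23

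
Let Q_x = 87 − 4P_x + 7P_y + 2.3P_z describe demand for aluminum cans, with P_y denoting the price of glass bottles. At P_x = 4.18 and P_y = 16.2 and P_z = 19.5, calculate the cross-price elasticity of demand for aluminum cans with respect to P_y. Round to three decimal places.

0.496

At P_x = 4.18 and P_y = 16.2 and P_z = 19.5: Q_x = 228.53.
∂Q_x/∂P_y = 7.
ε = (∂Q_x/∂P_y)(P_y/Q_x) = 7 × (16.2/228.53) ≈ 0.496.
Since ε > 0, aluminum cans and glass bottles are substitutes.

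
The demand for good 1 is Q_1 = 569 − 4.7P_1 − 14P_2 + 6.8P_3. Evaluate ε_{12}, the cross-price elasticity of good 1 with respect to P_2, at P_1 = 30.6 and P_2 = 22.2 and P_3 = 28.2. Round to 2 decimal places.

At P_1 = 30.6 and P_2 = 22.2 and P_3 = 28.2: Q_1 = 306.14.
∂Q_1/∂P_2 = -14.
ε = (∂Q_1/∂P_2)(P_2/Q_1) = -14 × (22.2/306.14) ≈ -1.02.
Since ε < 0, good 1 and good 2 are complements.

-1.02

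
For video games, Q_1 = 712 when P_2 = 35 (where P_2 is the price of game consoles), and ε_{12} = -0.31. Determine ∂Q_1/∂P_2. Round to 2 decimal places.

-6.31

ε = (∂Q_1/∂P_2)·(P_2/Q_1) ⇒ ∂Q_1/∂P_2 = ε·Q_1/P_2 = -0.31 × 712/35 ≈ -6.31.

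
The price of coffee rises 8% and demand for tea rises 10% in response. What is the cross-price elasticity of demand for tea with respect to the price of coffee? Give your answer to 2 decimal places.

1.25

ε = (%ΔQ of tea) / (%ΔP of coffee) = (10%) / (8%) ≈ 1.25.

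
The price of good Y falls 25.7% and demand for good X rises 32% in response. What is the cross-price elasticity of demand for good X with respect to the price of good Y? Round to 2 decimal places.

ε = (%ΔQ of good X) / (%ΔP of good Y) = (32%) / (-25.7%) ≈ -1.25.

-1.25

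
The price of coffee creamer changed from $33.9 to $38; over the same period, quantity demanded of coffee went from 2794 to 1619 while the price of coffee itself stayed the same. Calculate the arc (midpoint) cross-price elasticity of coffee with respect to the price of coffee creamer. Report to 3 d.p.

-4.669

ΔQ_A = 1619 − 2794 = -1175; ΔP_B = 38 − 33.9 = 4.1.
Midpoints: Q̄_A = 2206.5, P̄_B = 35.95.
ε = (ΔQ_A/Q̄_A)/(ΔP_B/P̄_B) = (-1175/2206.5)/(4.1/35.95) ≈ -4.669.
ε < 0: coffee and coffee creamer are complements.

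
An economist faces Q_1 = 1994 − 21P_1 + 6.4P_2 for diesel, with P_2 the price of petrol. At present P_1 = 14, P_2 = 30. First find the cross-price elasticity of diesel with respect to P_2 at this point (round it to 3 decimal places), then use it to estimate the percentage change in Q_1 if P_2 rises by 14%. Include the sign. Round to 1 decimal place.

1.4%

At P_1 = 14, P_2 = 30: Q_1 = 1892.
∂Q_1/∂P_2 = 6.4.
ε = (∂Q_1/∂P_2)(P_2/Q_1) = 6.4000 × 30/1892 ≈ 0.101.
%ΔQ_1 ≈ ε × %ΔP_2 = 0.101 × (14%) = 1.4%.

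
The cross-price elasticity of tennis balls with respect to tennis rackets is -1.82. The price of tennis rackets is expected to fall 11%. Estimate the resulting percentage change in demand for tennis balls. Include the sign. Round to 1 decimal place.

20.0%

%ΔQ ≈ ε × %ΔP of tennis rackets = -1.82 × (-11%) = 20.0%.
Demand for tennis balls rises by about 20.0%.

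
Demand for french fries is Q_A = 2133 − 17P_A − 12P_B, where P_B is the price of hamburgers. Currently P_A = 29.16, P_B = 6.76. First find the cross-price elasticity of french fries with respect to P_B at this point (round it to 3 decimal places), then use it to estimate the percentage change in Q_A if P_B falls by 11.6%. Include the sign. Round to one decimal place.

At P_A = 29.16, P_B = 6.76: Q_A = 1556.16.
∂Q_A/∂P_B = -12.
ε = (∂Q_A/∂P_B)(P_B/Q_A) = -12.0000 × 6.76/1556.16 ≈ -0.052.
%ΔQ_A ≈ ε × %ΔP_B = -0.052 × (-11.6%) = 0.6%.

0.6%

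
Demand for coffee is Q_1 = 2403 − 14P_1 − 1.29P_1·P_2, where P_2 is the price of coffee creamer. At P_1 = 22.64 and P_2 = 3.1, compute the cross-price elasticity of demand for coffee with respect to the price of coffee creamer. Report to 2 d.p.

At P_1 = 22.64 and P_2 = 3.1: Q_1 = 1995.503.
∂Q_1/∂P_2 = -1.29P_1 = -1.29(22.64) = -29.2056.
ε = (∂Q_1/∂P_2)(P_2/Q_1) = -29.2056 × (3.1/1995.503) ≈ -0.05.

-0.05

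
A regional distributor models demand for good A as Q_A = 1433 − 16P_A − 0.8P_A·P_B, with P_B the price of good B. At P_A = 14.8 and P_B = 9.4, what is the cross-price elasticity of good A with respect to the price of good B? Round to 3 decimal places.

-0.103

At P_A = 14.8 and P_B = 9.4: Q_A = 1084.904.
∂Q_A/∂P_B = -0.8P_A = -0.8(14.8) = -11.8400.
ε = (∂Q_A/∂P_B)(P_B/Q_A) = -11.8400 × (9.4/1084.904) ≈ -0.103.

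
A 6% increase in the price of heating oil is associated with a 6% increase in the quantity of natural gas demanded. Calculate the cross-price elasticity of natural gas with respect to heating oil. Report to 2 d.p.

1.00

ε = (%ΔQ of natural gas) / (%ΔP of heating oil) = (6%) / (6%) ≈ 1.00.
Positive cross-price elasticity: substitutes.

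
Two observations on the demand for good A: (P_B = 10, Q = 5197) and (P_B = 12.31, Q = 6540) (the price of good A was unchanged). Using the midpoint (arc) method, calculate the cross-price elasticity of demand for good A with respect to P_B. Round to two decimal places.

ΔQ_A = 6540 − 5197 = 1343; ΔP_B = 12.31 − 10 = 2.31.
Midpoints: Q̄_A = 5868.5, P̄_B = 11.16.
ε = (ΔQ_A/Q̄_A)/(ΔP_B/P̄_B) = (1343/5868.5)/(2.31/11.16) ≈ 1.11.
ε > 0: good A and good B are substitutes.

1.11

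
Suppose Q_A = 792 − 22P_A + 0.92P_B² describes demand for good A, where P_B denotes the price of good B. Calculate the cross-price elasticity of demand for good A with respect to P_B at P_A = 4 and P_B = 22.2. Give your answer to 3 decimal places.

At P_A = 4 and P_B = 22.2: Q_A = 1157.413.
∂Q_A/∂P_B = 1.84P_B = 1.84(22.2) = 40.8480.
ε = (∂Q_A/∂P_B)(P_B/Q_A) = 40.8480 × (22.2/1157.413) ≈ 0.783.

0.783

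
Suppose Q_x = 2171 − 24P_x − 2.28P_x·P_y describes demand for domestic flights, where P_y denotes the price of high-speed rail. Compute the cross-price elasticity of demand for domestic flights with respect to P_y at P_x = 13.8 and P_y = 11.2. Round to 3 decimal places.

-0.237

At P_x = 13.8 and P_y = 11.2: Q_x = 1487.403.
∂Q_x/∂P_y = -2.28P_x = -2.28(13.8) = -31.4640.
ε = (∂Q_x/∂P_y)(P_y/Q_x) = -31.4640 × (11.2/1487.403) ≈ -0.237.
ε < 0: complements.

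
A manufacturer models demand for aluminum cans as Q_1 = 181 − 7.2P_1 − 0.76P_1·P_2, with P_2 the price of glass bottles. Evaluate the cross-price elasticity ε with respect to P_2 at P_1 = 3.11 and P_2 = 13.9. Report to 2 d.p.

-0.26

At P_1 = 3.11 and P_2 = 13.9: Q_1 = 125.754.
∂Q_1/∂P_2 = -0.76P_1 = -0.76(3.11) = -2.3636.
ε = (∂Q_1/∂P_2)(P_2/Q_1) = -2.3636 × (13.9/125.754) ≈ -0.26.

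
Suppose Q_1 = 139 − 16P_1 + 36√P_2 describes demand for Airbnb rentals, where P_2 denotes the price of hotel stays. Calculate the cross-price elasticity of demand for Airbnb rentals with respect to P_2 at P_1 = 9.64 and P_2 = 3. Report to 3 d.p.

At P_1 = 9.64 and P_2 = 3: Q_1 = 47.114.
∂Q_1/∂P_2 = 36/(2√P_2) = 36/(2√3) = 10.3923.
ε = (∂Q_1/∂P_2)(P_2/Q_1) = 10.3923 × (3/47.114) ≈ 0.662.
ε > 0: substitutes.

0.662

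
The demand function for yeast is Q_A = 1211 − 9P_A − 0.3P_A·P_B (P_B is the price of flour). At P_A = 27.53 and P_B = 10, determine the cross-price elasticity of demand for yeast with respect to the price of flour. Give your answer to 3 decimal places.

-0.094

At P_A = 27.53 and P_B = 10: Q_A = 880.64.
∂Q_A/∂P_B = -0.3P_A = -0.3(27.53) = -8.2590.
ε = (∂Q_A/∂P_B)(P_B/Q_A) = -8.2590 × (10/880.64) ≈ -0.094.
ε < 0: complements.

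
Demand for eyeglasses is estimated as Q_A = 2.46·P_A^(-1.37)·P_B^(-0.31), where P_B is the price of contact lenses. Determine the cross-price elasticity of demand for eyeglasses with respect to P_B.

-0.31

In a log-linear (constant-elasticity) demand function, the coefficient on the exponent of P_B is the cross-price elasticity.
ε = -0.31. Negative, so eyeglasses and contact lenses are complements.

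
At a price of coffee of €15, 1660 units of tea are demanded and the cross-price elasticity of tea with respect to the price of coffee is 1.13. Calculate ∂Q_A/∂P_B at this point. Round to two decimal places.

125.05

ε = (∂Q_A/∂P_B)·(P_B/Q_A) ⇒ ∂Q_A/∂P_B = ε·Q_A/P_B = 1.13 × 1660/15 ≈ 125.05.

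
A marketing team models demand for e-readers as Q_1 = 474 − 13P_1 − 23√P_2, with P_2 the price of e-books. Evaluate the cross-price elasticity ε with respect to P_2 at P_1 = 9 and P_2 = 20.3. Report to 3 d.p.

-0.204

At P_1 = 9 and P_2 = 20.3: Q_1 = 253.372.
∂Q_1/∂P_2 = -23/(2√P_2) = -23/(2√20.3) = -2.5524.
ε = (∂Q_1/∂P_2)(P_2/Q_1) = -2.5524 × (20.3/253.372) ≈ -0.204.
ε < 0: complements.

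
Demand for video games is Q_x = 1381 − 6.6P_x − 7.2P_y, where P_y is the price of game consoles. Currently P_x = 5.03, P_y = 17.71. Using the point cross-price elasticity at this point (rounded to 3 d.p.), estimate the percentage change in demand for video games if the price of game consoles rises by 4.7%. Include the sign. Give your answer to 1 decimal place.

-0.5%

At P_x = 5.03, P_y = 17.71: Q_x = 1220.29.
∂Q_x/∂P_y = -7.2.
ε = (∂Q_x/∂P_y)(P_y/Q_x) = -7.2000 × 17.71/1220.29 ≈ -0.104.
%ΔQ_x ≈ ε × %ΔP_y = -0.104 × (4.7%) = -0.5%.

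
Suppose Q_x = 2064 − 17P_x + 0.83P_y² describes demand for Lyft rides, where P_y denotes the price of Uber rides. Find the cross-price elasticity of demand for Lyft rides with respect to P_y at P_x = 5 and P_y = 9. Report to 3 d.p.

At P_x = 5 and P_y = 9: Q_x = 2046.23.
∂Q_x/∂P_y = 1.66P_y = 1.66(9) = 14.9400.
ε = (∂Q_x/∂P_y)(P_y/Q_x) = 14.9400 × (9/2046.23) ≈ 0.066.

0.066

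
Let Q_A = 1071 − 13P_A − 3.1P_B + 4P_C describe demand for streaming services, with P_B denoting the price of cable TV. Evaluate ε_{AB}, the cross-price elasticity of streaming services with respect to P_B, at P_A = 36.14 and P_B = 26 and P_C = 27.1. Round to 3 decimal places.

-0.128

At P_A = 36.14 and P_B = 26 and P_C = 27.1: Q_A = 628.98.
∂Q_A/∂P_B = -3.1.
ε = (∂Q_A/∂P_B)(P_B/Q_A) = -3.1 × (26/628.98) ≈ -0.128.
Since ε < 0, streaming services and cable TV are complements.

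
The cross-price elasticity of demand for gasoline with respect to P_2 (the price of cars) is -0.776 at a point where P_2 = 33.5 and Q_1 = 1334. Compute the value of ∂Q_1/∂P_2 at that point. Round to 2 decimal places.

ε = (∂Q_1/∂P_2)·(P_2/Q_1) ⇒ ∂Q_1/∂P_2 = ε·Q_1/P_2 = -0.776 × 1334/33.5 ≈ -30.90.

-30.90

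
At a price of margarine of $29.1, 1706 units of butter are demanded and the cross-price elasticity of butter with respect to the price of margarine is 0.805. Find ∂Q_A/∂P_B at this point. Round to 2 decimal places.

47.19

ε = (∂Q_A/∂P_B)·(P_B/Q_A) ⇒ ∂Q_A/∂P_B = ε·Q_A/P_B = 0.805 × 1706/29.1 ≈ 47.19.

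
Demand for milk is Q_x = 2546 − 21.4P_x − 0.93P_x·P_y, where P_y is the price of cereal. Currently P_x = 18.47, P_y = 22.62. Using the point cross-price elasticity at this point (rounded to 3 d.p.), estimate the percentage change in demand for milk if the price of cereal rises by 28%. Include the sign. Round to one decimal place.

-6.2%

At P_x = 18.47, P_y = 22.62: Q_x = 1762.196.
∂Q_x/∂P_y = -0.93P_x = -17.1771.
ε = (∂Q_x/∂P_y)(P_y/Q_x) = -17.1771 × 22.62/1762.196 ≈ -0.220.
%ΔQ_x ≈ ε × %ΔP_y = -0.220 × (28%) = -6.2%.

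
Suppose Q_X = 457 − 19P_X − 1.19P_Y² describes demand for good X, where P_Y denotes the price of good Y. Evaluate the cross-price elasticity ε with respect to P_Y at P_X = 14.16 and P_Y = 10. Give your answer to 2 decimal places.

-3.45

At P_X = 14.16 and P_Y = 10: Q_X = 68.96.
∂Q_X/∂P_Y = -2.38P_Y = -2.38(10) = -23.8000.
ε = (∂Q_X/∂P_Y)(P_Y/Q_X) = -23.8000 × (10/68.96) ≈ -3.45.
ε < 0: complements.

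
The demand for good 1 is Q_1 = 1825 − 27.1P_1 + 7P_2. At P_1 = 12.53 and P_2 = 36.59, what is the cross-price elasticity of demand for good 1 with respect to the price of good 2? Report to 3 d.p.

0.147

At P_1 = 12.53 and P_2 = 36.59: Q_1 = 1741.567.
∂Q_1/∂P_2 = 7.
ε = (∂Q_1/∂P_2)(P_2/Q_1) = 7 × (36.59/1741.567) ≈ 0.147.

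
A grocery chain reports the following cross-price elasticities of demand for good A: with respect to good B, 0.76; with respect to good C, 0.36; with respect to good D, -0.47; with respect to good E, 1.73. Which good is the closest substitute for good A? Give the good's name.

Substitutes have ε > 0. Among the positive values, 1.73 (good E) is largest.

good E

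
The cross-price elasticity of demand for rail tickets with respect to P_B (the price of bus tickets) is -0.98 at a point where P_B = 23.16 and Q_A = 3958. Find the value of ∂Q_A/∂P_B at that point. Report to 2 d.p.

ε = (∂Q_A/∂P_B)·(P_B/Q_A) ⇒ ∂Q_A/∂P_B = ε·Q_A/P_B = -0.98 × 3958/23.16 ≈ -167.48.

-167.48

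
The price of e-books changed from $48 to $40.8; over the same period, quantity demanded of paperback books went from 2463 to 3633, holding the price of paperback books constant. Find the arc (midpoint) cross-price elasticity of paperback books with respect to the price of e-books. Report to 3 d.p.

-2.367

ΔQ_A = 3633 − 2463 = 1170; ΔP_B = 40.8 − 48 = -7.2.
Midpoints: Q̄_A = 3048.0, P̄_B = 44.40.
ε = (ΔQ_A/Q̄_A)/(ΔP_B/P̄_B) = (1170/3048.0)/(-7.2/44.40) ≈ -2.367.
ε < 0: paperback books and e-books are complements.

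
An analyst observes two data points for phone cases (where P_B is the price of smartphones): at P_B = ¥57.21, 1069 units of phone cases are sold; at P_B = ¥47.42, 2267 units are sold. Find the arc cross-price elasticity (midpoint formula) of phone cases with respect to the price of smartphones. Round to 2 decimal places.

ΔQ_A = 2267 − 1069 = 1198; ΔP_B = 47.42 − 57.21 = -9.79.
Midpoints: Q̄_A = 1668.0, P̄_B = 52.31.
ε = (ΔQ_A/Q̄_A)/(ΔP_B/P̄_B) = (1198/1668.0)/(-9.79/52.31) ≈ -3.84.

-3.84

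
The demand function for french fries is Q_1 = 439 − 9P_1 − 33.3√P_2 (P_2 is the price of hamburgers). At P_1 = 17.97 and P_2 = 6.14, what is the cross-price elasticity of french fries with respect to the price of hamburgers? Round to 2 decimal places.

At P_1 = 17.97 and P_2 = 6.14: Q_1 = 194.756.
∂Q_1/∂P_2 = -33.3/(2√P_2) = -33.3/(2√6.14) = -6.7194.
ε = (∂Q_1/∂P_2)(P_2/Q_1) = -6.7194 × (6.14/194.756) ≈ -0.21.

-0.21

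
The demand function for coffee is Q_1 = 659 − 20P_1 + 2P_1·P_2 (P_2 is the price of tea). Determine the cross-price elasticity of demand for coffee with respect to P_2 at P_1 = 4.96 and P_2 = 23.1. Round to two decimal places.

At P_1 = 4.96 and P_2 = 23.1: Q_1 = 788.952.
∂Q_1/∂P_2 = 2P_1 = 2(4.96) = 9.9200.
ε = (∂Q_1/∂P_2)(P_2/Q_1) = 9.9200 × (23.1/788.952) ≈ 0.29.

0.29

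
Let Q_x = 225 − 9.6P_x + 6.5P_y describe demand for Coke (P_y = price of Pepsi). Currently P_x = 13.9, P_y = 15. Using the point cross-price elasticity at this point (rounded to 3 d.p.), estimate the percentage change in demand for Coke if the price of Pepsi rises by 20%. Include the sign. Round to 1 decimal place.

At P_x = 13.9, P_y = 15: Q_x = 189.06.
∂Q_x/∂P_y = 6.5.
ε = (∂Q_x/∂P_y)(P_y/Q_x) = 6.5000 × 15/189.06 ≈ 0.516.
%ΔQ_x ≈ ε × %ΔP_y = 0.516 × (20%) = 10.3%.

10.3%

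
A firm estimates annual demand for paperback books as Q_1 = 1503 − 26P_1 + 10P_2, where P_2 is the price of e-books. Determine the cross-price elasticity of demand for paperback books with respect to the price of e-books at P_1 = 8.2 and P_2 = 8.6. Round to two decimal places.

At P_1 = 8.2 and P_2 = 8.6: Q_1 = 1375.8.
∂Q_1/∂P_2 = 10.
ε = (∂Q_1/∂P_2)(P_2/Q_1) = 10 × (8.6/1375.8) ≈ 0.06.

0.06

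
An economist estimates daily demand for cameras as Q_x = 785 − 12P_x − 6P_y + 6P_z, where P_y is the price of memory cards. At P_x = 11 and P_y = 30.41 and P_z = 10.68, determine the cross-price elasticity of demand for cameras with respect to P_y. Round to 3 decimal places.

-0.341

At P_x = 11 and P_y = 30.41 and P_z = 10.68: Q_x = 534.62.
∂Q_x/∂P_y = -6.
ε = (∂Q_x/∂P_y)(P_y/Q_x) = -6 × (30.41/534.62) ≈ -0.341.
Since ε < 0, cameras and memory cards are complements.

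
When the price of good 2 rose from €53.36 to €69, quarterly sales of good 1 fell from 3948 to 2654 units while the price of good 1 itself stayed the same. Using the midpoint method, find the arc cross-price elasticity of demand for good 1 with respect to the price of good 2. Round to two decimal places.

ΔQ_1 = 2654 − 3948 = -1294; ΔP_2 = 69 − 53.36 = 15.64.
Midpoints: Q̄_1 = 3301.0, P̄_2 = 61.18.
ε = (ΔQ_1/Q̄_1)/(ΔP_2/P̄_2) = (-1294/3301.0)/(15.64/61.18) ≈ -1.53.
ε < 0: good 1 and good 2 are complements.

-1.53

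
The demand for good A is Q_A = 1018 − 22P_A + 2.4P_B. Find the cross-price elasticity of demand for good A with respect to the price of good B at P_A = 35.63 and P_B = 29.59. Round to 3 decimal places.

At P_A = 35.63 and P_B = 29.59: Q_A = 305.156.
∂Q_A/∂P_B = 2.4.
ε = (∂Q_A/∂P_B)(P_B/Q_A) = 2.4 × (29.59/305.156) ≈ 0.233.
Since ε > 0, good A and good B are substitutes.

0.233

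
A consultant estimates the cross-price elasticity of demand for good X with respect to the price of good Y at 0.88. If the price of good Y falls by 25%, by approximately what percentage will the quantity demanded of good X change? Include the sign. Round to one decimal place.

%ΔQ ≈ ε × %ΔP of good Y = 0.88 × (-25%) = -22.0%.
Demand for good X falls by about 22.0%.

-22.0%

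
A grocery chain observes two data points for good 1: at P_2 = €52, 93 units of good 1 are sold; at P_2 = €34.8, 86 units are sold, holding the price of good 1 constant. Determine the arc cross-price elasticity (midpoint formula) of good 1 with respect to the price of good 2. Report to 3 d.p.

ΔQ_1 = 86 − 93 = -7; ΔP_2 = 34.8 − 52 = -17.2.
Midpoints: Q̄_1 = 89.5, P̄_2 = 43.40.
ε = (ΔQ_1/Q̄_1)/(ΔP_2/P̄_2) = (-7/89.5)/(-17.2/43.40) ≈ 0.197.
ε > 0: good 1 and good 2 are substitutes.

0.197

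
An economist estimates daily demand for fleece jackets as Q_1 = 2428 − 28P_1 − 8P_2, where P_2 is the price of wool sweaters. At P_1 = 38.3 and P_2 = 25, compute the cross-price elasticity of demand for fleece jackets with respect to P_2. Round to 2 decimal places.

-0.17

At P_1 = 38.3 and P_2 = 25: Q_1 = 1155.6.
∂Q_1/∂P_2 = -8.
ε = (∂Q_1/∂P_2)(P_2/Q_1) = -8 × (25/1155.6) ≈ -0.17.
Since ε < 0, fleece jackets and wool sweaters are complements.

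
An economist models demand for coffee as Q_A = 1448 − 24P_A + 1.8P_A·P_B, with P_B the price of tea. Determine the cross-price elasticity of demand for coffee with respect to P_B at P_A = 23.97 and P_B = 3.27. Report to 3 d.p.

0.139

At P_A = 23.97 and P_B = 3.27: Q_A = 1013.807.
∂Q_A/∂P_B = 1.8P_A = 1.8(23.97) = 43.1460.
ε = (∂Q_A/∂P_B)(P_B/Q_A) = 43.1460 × (3.27/1013.807) ≈ 0.139.
ε > 0: substitutes.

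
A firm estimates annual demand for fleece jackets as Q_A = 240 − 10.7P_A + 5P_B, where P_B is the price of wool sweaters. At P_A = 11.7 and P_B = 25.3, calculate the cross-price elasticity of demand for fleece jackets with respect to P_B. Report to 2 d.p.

0.52

At P_A = 11.7 and P_B = 25.3: Q_A = 241.31.
∂Q_A/∂P_B = 5.
ε = (∂Q_A/∂P_B)(P_B/Q_A) = 5 × (25.3/241.31) ≈ 0.52.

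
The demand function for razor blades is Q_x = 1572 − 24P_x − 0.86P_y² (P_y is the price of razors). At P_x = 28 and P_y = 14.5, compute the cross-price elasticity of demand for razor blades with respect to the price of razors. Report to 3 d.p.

-0.503

At P_x = 28 and P_y = 14.5: Q_x = 719.185.
∂Q_x/∂P_y = -1.72P_y = -1.72(14.5) = -24.9400.
ε = (∂Q_x/∂P_y)(P_y/Q_x) = -24.9400 × (14.5/719.185) ≈ -0.503.
ε < 0: complements.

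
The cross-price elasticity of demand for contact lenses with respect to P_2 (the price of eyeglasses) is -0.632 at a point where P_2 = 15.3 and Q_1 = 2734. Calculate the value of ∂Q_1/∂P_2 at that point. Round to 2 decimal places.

ε = (∂Q_1/∂P_2)·(P_2/Q_1) ⇒ ∂Q_1/∂P_2 = ε·Q_1/P_2 = -0.632 × 2734/15.3 ≈ -112.93.

-112.93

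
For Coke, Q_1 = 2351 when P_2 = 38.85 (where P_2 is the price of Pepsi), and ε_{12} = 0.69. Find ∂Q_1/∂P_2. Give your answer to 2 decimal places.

41.76

ε = (∂Q_1/∂P_2)·(P_2/Q_1) ⇒ ∂Q_1/∂P_2 = ε·Q_1/P_2 = 0.69 × 2351/38.85 ≈ 41.76.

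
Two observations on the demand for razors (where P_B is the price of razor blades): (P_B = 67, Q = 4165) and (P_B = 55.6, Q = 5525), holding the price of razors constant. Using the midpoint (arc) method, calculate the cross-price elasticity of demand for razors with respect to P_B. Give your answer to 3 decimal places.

-1.509

ΔQ_A = 5525 − 4165 = 1360; ΔP_B = 55.6 − 67 = -11.4.
Midpoints: Q̄_A = 4845.0, P̄_B = 61.30.
ε = (ΔQ_A/Q̄_A)/(ΔP_B/P̄_B) = (1360/4845.0)/(-11.4/61.30) ≈ -1.509.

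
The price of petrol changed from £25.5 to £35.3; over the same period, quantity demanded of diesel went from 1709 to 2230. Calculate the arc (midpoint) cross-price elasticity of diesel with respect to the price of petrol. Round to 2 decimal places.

ΔQ_A = 2230 − 1709 = 521; ΔP_B = 35.3 − 25.5 = 9.8.
Midpoints: Q̄_A = 1969.5, P̄_B = 30.40.
ε = (ΔQ_A/Q̄_A)/(ΔP_B/P̄_B) = (521/1969.5)/(9.8/30.40) ≈ 0.82.

0.82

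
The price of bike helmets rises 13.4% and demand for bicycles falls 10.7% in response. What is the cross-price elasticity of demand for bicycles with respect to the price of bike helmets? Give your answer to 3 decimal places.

-0.799

ε = (%ΔQ of bicycles) / (%ΔP of bike helmets) = (-10.7%) / (13.4%) ≈ -0.799.
Negative cross-price elasticity: complements.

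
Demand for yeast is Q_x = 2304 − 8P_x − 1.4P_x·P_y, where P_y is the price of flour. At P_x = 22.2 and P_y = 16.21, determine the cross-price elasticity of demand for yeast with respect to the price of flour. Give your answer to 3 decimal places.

-0.310

At P_x = 22.2 and P_y = 16.21: Q_x = 1622.593.
∂Q_x/∂P_y = -1.4P_x = -1.4(22.2) = -31.0800.
ε = (∂Q_x/∂P_y)(P_y/Q_x) = -31.0800 × (16.21/1622.593) ≈ -0.310.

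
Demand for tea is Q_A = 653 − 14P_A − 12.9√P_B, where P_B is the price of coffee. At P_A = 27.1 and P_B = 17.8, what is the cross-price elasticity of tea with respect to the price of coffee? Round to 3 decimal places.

At P_A = 27.1 and P_B = 17.8: Q_A = 219.175.
∂Q_A/∂P_B = -12.9/(2√P_B) = -12.9/(2√17.8) = -1.5288.
ε = (∂Q_A/∂P_B)(P_B/Q_A) = -1.5288 × (17.8/219.175) ≈ -0.124.

-0.124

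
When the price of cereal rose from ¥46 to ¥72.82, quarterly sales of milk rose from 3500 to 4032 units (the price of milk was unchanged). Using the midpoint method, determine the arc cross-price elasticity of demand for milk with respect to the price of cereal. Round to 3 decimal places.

0.313

ΔQ_A = 4032 − 3500 = 532; ΔP_B = 72.82 − 46 = 26.82.
Midpoints: Q̄_A = 3766.0, P̄_B = 59.41.
ε = (ΔQ_A/Q̄_A)/(ΔP_B/P̄_B) = (532/3766.0)/(26.82/59.41) ≈ 0.313.
ε > 0: milk and cereal are substitutes.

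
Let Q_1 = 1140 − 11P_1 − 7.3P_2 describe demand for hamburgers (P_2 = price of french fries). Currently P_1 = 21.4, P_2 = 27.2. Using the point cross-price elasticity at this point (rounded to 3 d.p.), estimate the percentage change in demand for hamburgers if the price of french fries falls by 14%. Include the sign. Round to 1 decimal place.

At P_1 = 21.4, P_2 = 27.2: Q_1 = 706.04.
∂Q_1/∂P_2 = -7.3.
ε = (∂Q_1/∂P_2)(P_2/Q_1) = -7.3000 × 27.2/706.04 ≈ -0.281.
%ΔQ_1 ≈ ε × %ΔP_2 = -0.281 × (-14%) = 3.9%.

3.9%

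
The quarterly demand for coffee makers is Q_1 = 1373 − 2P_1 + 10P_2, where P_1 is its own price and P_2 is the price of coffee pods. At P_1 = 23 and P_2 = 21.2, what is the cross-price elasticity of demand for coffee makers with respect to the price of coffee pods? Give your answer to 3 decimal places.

0.138

At P_1 = 23 and P_2 = 21.2: Q_1 = 1539.
∂Q_1/∂P_2 = 10.
ε = (∂Q_1/∂P_2)(P_2/Q_1) = 10 × (21.2/1539) ≈ 0.138.
Since ε > 0, coffee makers and coffee pods are substitutes.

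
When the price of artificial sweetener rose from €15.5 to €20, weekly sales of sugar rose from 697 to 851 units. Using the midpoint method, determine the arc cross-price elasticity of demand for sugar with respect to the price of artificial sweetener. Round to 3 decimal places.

ΔQ_A = 851 − 697 = 154; ΔP_B = 20 − 15.5 = 4.5.
Midpoints: Q̄_A = 774.0, P̄_B = 17.75.
ε = (ΔQ_A/Q̄_A)/(ΔP_B/P̄_B) = (154/774.0)/(4.5/17.75) ≈ 0.785.

0.785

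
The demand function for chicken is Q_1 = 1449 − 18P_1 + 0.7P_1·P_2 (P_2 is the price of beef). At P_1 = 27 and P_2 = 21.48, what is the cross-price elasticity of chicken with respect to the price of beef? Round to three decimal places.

0.297

At P_1 = 27 and P_2 = 21.48: Q_1 = 1368.972.
∂Q_1/∂P_2 = 0.7P_1 = 0.7(27) = 18.9000.
ε = (∂Q_1/∂P_2)(P_2/Q_1) = 18.9000 × (21.48/1368.972) ≈ 0.297.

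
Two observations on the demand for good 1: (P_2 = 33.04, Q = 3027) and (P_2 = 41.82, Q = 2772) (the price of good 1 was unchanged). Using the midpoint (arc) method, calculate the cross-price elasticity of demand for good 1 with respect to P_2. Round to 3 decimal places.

-0.375

ΔQ_1 = 2772 − 3027 = -255; ΔP_2 = 41.82 − 33.04 = 8.78.
Midpoints: Q̄_1 = 2899.5, P̄_2 = 37.43.
ε = (ΔQ_1/Q̄_1)/(ΔP_2/P̄_2) = (-255/2899.5)/(8.78/37.43) ≈ -0.375.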